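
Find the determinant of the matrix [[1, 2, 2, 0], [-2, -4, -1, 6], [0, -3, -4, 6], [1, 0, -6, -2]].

The determinant is 42.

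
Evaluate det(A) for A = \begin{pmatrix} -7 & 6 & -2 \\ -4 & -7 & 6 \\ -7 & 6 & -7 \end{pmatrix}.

Expand along row 1:
  + (-7) · |-7 6; 6 -7| = (-7)·(49 − 36) = -91
  − 6 · |-4 6; -7 -7| = −6·(28 − (-42)) = -420
  + (-2) · |-4 -7; -7 6| = (-2)·(-24 − 49) = 146
Sum: (-91) + (-420) + (146) = -365

|A| = -365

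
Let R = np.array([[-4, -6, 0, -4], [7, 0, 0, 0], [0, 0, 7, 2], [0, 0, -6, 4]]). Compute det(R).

R is block upper-triangular with a 2×2 block and a 2×2 block on the diagonal, so its determinant equals the product of the determinants of the diagonal blocks.
det of the 2×2 block = 42
det of the 2×2 block = 40
det = (42)·(40) = 1680

The determinant is 1680.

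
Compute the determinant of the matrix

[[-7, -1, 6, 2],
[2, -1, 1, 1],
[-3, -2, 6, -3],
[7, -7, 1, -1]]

The determinant is -523.

Expand along row 1:
  + (-7) · M_11   where M_11 = det([-1 1 1; -2 6 -3; -7 1 -1]) = 62
  − (-1) · M_12   where M_12 = det([2 1 1; -3 6 -3; 7 1 -1]) = -75
  + (6) · M_13   where M_13 = det([2 -1 1; -3 -2 -3; 7 -7 -1]) = 21
  − (2) · M_14   where M_14 = det([2 -1 1; -3 -2 6; 7 -7 1]) = 70
det = (+1)·(-7)·(62) + (-1)·(-1)·(-75) + (+1)·(6)·(21) + (-1)·(2)·(70) = -523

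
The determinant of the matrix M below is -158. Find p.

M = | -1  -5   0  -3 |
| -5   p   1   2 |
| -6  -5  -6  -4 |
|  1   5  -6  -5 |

Expanding along the row containing p, det(M) is linear in p: det(M) = (-132)·p + (-950).
Set (-132)·p + (-950) = -158  ⇒  (-132)·p = 792  ⇒  p = -6.

-6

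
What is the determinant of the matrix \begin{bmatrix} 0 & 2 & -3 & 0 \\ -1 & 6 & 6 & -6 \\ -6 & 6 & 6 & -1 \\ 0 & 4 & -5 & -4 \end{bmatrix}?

530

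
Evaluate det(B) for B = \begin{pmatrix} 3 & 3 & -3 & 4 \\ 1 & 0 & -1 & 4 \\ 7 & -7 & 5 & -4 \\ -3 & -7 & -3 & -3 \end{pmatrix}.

1260

Expand along row 2 (it has 1 zero):
  − (1) · M_21   where M_21 = det([3 -3 4; -7 5 -4; -7 -3 -3]) = 122
  − (-1) · M_23   where M_23 = det([3 3 4; 7 -7 -4; -3 -7 -3]) = -202
  + (4) · M_24   where M_24 = det([3 3 -3; 7 -7 5; -3 -7 -3]) = 396
det = (-1)·(1)·(122) + (-1)·(-1)·(-202) + (+1)·(4)·(396) = 1260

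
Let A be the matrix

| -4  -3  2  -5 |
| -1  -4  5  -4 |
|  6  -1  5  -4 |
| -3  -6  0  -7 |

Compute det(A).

-596

Expand along row 4 (it has 1 zero):
  − (-3) · M_41   where M_41 = det([-3 2 -5; -4 5 -4; -1 5 -4]) = 51
  + (-6) · M_42   where M_42 = det([-4 2 -5; -1 5 -4; 6 5 -4]) = 119
  + (-7) · M_44   where M_44 = det([-4 -3 2; -1 -4 5; 6 -1 5]) = 5
det = (-1)·(-3)·(51) + (+1)·(-6)·(119) + (+1)·(-7)·(5) = -596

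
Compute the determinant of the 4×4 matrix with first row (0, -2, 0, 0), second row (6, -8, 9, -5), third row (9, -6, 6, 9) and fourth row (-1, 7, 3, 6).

-1356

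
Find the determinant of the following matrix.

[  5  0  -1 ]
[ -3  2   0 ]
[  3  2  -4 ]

Expand along column 2:
  + 2 · |5 -1; 3 -4| = 2·(-20 − (-3)) = -34
  − 2 · |5 -1; -3 0| = −2·(0 − 3) = 6
Sum: (-34) + (6) = -28

The determinant is -28.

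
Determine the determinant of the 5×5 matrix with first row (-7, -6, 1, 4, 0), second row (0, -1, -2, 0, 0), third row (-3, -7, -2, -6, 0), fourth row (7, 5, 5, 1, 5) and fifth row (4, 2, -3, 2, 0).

-1080

Expand along column 5 (it has 4 zeros):
  − (5) · M_45   where M_45 = det([-7 -6 1 4; 0 -1 -2 0; -3 -7 -2 -6; 4 2 -3 2]) = 216
det = (-1)·(5)·(216) = -1080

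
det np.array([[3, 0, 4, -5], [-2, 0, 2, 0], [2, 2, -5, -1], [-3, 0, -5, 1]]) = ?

Expand along column 2 (it has 3 zeros):
  − (2) · M_32   where M_32 = det([3 4 -5; -2 2 0; -3 -5 1]) = -66
det = (-1)·(2)·(-66) = 132

132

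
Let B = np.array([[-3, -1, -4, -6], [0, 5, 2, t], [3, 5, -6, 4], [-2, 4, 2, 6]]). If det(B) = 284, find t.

Expanding along the column containing t, det(B) is linear in t: det(B) = (-196)·t + (1656).
Set (-196)·t + (1656) = 284  ⇒  (-196)·t = -1372  ⇒  t = 7.

t = 7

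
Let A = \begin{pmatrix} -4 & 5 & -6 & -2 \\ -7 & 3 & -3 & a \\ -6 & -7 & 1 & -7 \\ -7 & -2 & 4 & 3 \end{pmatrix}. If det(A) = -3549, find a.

Expanding along the row containing a, det(A) is linear in a: det(A) = (411)·a + (150).
Set (411)·a + (150) = -3549  ⇒  (411)·a = -3699  ⇒  a = -9.

a = -9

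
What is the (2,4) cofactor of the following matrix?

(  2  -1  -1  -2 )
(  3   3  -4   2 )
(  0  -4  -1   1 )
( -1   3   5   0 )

Delete row 2 and column 4; the remaining 3×3 submatrix is [2 -1 -1; 0 -4 -1; -1 3 5].
Its determinant is -31.
The cofactor carries sign (−1)^(2+4) = +1, so C_{2,4} = +(-31) = -31.

-31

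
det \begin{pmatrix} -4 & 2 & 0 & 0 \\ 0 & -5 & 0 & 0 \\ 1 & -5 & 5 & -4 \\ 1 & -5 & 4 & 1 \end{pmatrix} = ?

The matrix is block lower-triangular with a 2×2 block and a 2×2 block on the diagonal, so its determinant equals the product of the determinants of the diagonal blocks.
det of the 2×2 block = 20
det of the 2×2 block = 21
det = (20)·(21) = 420

420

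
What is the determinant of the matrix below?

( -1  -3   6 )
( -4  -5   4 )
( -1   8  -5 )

Expand along column 1:
  + (-1) · |-5 4; 8 -5| = (-1)·(25 − 32) = 7
  − (-4) · |-3 6; 8 -5| = −(-4)·(15 − 48) = -132
  + (-1) · |-3 6; -5 4| = (-1)·(-12 − (-30)) = -18
Sum: (7) + (-132) + (-18) = -143

-143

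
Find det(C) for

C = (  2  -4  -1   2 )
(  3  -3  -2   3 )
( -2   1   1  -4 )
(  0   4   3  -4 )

Expand along row 4 (it has 1 zero):
  + (4) · M_42   where M_42 = det([2 -1 2; 3 -2 3; -2 1 -4]) = 2
  − (3) · M_43   where M_43 = det([2 -4 2; 3 -3 3; -2 1 -4]) = -12
  + (-4) · M_44   where M_44 = det([2 -4 -1; 3 -3 -2; -2 1 1]) = -3
det = (+1)·(4)·(2) + (-1)·(3)·(-12) + (+1)·(-4)·(-3) = 56

56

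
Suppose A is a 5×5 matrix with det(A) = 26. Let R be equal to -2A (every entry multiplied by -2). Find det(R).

|R| = -832

For a 5×5 matrix, det(-2A) = (-2)^5·det(A) = -32·det(A).
det(R) = (-32)·(26) = -832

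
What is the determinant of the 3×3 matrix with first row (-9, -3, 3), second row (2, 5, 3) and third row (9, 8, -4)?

The determinant is 204.

Expand along column 1:
  + (-9) · |5 3; 8 -4| = (-9)·(-20 − 24) = 396
  − 2 · |-3 3; 8 -4| = −2·(12 − 24) = 24
  + 9 · |-3 3; 5 3| = 9·(-9 − 15) = -216
Sum: (396) + (24) + (-216) = 204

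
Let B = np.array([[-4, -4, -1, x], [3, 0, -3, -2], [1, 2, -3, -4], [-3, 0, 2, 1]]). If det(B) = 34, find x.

Expanding along the column containing x, det(B) is linear in x: det(B) = (6)·x + (-2).
Set (6)·x + (-2) = 34  ⇒  (6)·x = 36  ⇒  x = 6.

x = 6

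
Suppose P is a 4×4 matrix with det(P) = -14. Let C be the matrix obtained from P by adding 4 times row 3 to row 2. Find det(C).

|C| = -14

Adding a multiple of one row to another leaves the determinant unchanged.
det(C) = (1)·(-14) = -14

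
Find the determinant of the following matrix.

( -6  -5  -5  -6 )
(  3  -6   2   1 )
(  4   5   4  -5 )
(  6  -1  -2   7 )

-3114

Expand along row 1:
  + (-6) · M_11   where M_11 = det([-6 2 1; 5 4 -5; -1 -2 7]) = -174
  − (-5) · M_12   where M_12 = det([3 2 1; 4 4 -5; 6 -2 7]) = -94
  + (-5) · M_13   where M_13 = det([3 -6 1; 4 5 -5; 6 -1 7]) = 404
  − (-6) · M_14   where M_14 = det([3 -6 2; 4 5 4; 6 -1 -2]) = -278
det = (+1)·(-6)·(-174) + (-1)·(-5)·(-94) + (+1)·(-5)·(404) + (-1)·(-6)·(-278) = -3114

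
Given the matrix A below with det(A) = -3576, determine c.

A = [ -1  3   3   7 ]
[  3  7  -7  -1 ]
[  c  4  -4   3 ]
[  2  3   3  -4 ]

-7

Expanding along the column containing c, det(A) is linear in c: det(A) = (462)·c + (-342).
Set (462)·c + (-342) = -3576  ⇒  (462)·c = -3234  ⇒  c = -7.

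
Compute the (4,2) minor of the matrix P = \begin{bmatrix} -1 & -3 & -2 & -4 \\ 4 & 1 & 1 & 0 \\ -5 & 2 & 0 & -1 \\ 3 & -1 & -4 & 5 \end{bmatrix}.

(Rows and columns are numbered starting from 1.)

-27

Delete row 4 and column 2; the remaining 3×3 submatrix is [-1 -2 -4; 4 1 0; -5 0 -1].
Its determinant is -27.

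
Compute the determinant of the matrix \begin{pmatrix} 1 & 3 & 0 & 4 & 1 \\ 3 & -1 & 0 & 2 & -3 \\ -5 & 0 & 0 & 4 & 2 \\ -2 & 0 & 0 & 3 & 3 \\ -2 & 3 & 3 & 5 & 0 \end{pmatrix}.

Expand along column 3 (it has 4 zeros):
  + (3) · M_53   where M_53 = det([1 3 4 1; 3 -1 2 -3; -5 0 4 2; -2 0 3 3]) = -226
det = (+1)·(3)·(-226) = -678

-678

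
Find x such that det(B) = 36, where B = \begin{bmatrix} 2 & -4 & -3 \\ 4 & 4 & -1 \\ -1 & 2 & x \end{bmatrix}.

3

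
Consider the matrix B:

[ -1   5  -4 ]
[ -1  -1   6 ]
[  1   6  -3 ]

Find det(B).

Expand along column 1:
  + (-1) · |-1 6; 6 -3| = (-1)·(3 − 36) = 33
  − (-1) · |5 -4; 6 -3| = −(-1)·(-15 − (-24)) = 9
  + 1 · |5 -4; -1 6| = 1·(30 − 4) = 26
Sum: (33) + (9) + (26) = 68

68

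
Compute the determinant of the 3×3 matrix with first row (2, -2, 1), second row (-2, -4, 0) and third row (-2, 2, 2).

-36

Expand along column 3:
  + 1 · |-2 -4; -2 2| = 1·(-4 − 8) = -12
  + 2 · |2 -2; -2 -4| = 2·(-8 − 4) = -24
Sum: (-12) + (-24) = -36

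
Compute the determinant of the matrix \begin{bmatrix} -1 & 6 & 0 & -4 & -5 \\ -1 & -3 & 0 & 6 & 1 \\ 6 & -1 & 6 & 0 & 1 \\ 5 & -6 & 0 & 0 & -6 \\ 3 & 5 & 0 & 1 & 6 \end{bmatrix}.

14070

Expand along column 3 (it has 4 zeros):
  + (6) · M_33   where M_33 = det([-1 6 -4 -5; -1 -3 6 1; 5 -6 0 -6; 3 5 1 6]) = 2345
det = (+1)·(6)·(2345) = 14070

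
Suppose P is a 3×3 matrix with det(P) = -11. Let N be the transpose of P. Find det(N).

det(Pᵀ) = det(P).
det(N) = (1)·(-11) = -11

-11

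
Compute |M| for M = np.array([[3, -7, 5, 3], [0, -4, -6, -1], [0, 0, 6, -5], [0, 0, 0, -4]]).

det(M) = 288

M is upper triangular, so det(M) is the product of the diagonal entries:
det = (3) · (-4) · (6) · (-4) = 288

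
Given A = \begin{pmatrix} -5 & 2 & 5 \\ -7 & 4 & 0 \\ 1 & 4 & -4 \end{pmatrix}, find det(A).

det(A) = -136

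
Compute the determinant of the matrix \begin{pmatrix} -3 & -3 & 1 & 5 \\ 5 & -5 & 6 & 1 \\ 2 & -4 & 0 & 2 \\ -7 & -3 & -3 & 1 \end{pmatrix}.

800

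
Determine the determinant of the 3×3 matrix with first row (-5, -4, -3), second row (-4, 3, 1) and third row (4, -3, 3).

The determinant is -124.

Expand along row 1:
  + (-5) · |3 1; -3 3| = (-5)·(9 − (-3)) = -60
  − (-4) · |-4 1; 4 3| = −(-4)·(-12 − 4) = -64
  + (-3) · |-4 3; 4 -3| = (-3)·(12 − 12) = 0
Sum: (-60) + (-64) + (0) = -124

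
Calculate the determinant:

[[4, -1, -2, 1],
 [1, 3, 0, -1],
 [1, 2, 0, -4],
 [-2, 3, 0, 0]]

Expand along column 3 (it has 3 zeros):
  + (-2) · M_13   where M_13 = det([1 3 -1; 1 2 -4; -2 3 0]) = 29
det = (+1)·(-2)·(29) = -58

-58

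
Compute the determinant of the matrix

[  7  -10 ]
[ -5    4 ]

The determinant is -22.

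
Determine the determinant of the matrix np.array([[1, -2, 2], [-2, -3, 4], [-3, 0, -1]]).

13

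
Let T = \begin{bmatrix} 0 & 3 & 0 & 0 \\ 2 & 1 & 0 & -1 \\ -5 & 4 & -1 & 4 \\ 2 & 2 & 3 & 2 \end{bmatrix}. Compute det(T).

45

Expand along row 1 (it has 3 zeros):
  − (3) · M_12   where M_12 = det([2 0 -1; -5 -1 4; 2 3 2]) = -15
det = (-1)·(3)·(-15) = 45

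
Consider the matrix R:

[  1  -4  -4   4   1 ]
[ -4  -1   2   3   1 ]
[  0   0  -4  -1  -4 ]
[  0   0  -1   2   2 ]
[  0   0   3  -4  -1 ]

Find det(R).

357

R is block upper-triangular with a 2×2 block and a 3×3 block on the diagonal, so its determinant equals the product of the determinants of the diagonal blocks.
det of the 2×2 block = -17
det of the 3×3 block = -21
det = (-17)·(-21) = 357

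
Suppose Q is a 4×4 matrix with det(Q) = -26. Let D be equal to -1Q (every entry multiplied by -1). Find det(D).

|D| = -26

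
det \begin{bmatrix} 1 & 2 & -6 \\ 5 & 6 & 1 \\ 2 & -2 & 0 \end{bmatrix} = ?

138

Expand along row 3:
  + 2 · |2 -6; 6 1| = 2·(2 − (-36)) = 76
  − (-2) · |1 -6; 5 1| = −(-2)·(1 − (-30)) = 62
Sum: (76) + (62) = 138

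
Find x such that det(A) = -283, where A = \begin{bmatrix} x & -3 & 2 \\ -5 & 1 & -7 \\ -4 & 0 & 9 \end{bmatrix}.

Expanding along the column containing x, det(A) is linear in x: det(A) = (9)·x + (-211).
Set (9)·x + (-211) = -283  ⇒  (9)·x = -72  ⇒  x = -8.

-8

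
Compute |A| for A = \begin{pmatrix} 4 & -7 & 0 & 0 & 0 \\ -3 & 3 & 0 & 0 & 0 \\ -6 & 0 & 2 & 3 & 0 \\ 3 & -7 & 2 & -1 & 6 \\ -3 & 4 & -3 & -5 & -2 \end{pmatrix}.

A is block lower-triangular with a 2×2 block and a 3×3 block on the diagonal, so its determinant equals the product of the determinants of the diagonal blocks.
det of the 2×2 block = -9
det of the 3×3 block = 22
det = (-9)·(22) = -198

-198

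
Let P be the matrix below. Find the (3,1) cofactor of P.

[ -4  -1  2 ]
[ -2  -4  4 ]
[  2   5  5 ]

Delete row 3 and column 1; the remaining 2×2 submatrix is [-1 2; -4 4].
Its determinant is (-1)·4 − 2·(-4) = 4.
The cofactor carries sign (−1)^(3+1) = +1, so C_{3,1} = +(4) = 4.

4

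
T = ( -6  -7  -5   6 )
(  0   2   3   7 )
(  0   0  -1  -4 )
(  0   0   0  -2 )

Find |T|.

-24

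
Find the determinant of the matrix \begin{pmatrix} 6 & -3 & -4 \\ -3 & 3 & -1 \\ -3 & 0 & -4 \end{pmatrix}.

Expand along column 2:
  − (-3) · |-3 -1; -3 -4| = −(-3)·(12 − 3) = 27
  + 3 · |6 -4; -3 -4| = 3·(-24 − 12) = -108
Sum: (27) + (-108) = -81

-81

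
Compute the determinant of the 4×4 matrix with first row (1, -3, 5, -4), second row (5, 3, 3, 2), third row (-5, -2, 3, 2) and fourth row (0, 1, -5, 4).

550

Expand along row 4 (it has 1 zero):
  + (1) · M_42   where M_42 = det([1 5 -4; 5 3 2; -5 3 2]) = -220
  − (-5) · M_43   where M_43 = det([1 -3 -4; 5 3 2; -5 -2 2]) = 50
  + (4) · M_44   where M_44 = det([1 -3 5; 5 3 3; -5 -2 3]) = 130
det = (+1)·(1)·(-220) + (-1)·(-5)·(50) + (+1)·(4)·(130) = 550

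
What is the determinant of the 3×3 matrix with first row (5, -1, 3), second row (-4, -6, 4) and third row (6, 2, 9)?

Expand along row 1:
  + 5 · |-6 4; 2 9| = 5·(-54 − 8) = -310
  − (-1) · |-4 4; 6 9| = −(-1)·(-36 − 24) = -60
  + 3 · |-4 -6; 6 2| = 3·(-8 − (-36)) = 84
Sum: (-310) + (-60) + (84) = -286

-286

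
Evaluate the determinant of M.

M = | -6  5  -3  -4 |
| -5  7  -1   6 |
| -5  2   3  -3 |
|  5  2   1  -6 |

Expand along row 1:
  + (-6) · M_11   where M_11 = det([7 -1 6; 2 3 -3; 2 1 -6]) = -135
  − (5) · M_12   where M_12 = det([-5 -1 6; -5 3 -3; 5 1 -6]) = 0
  + (-3) · M_13   where M_13 = det([-5 7 6; -5 2 -3; 5 2 -6]) = -405
  − (-4) · M_14   where M_14 = det([-5 7 -1; -5 2 3; 5 2 1]) = 180
det = (+1)·(-6)·(-135) + (-1)·(5)·(0) + (+1)·(-3)·(-405) + (-1)·(-4)·(180) = 2745

2745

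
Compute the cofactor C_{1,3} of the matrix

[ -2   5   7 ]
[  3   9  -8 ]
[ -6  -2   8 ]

Delete row 1 and column 3; the remaining 2×2 submatrix is [3 9; -6 -2].
Its determinant is 3·(-2) − 9·(-6) = 48.
The cofactor carries sign (−1)^(1+3) = +1, so C_{1,3} = +(48) = 48.

48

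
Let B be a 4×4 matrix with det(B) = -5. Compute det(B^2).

det(B^2) = (det B)^2 = (-5)^2 = 25

25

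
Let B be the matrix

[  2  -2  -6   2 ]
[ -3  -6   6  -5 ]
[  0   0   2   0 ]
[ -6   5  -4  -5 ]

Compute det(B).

Expand along row 3 (it has 3 zeros):
  + (2) · M_33   where M_33 = det([2 -2 2; -3 -6 -5; -6 5 -5]) = -22
det = (+1)·(2)·(-22) = -44

The determinant is -44.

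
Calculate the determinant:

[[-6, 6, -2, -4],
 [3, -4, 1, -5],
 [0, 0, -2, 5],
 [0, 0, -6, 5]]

The matrix is block upper-triangular with a 2×2 block and a 2×2 block on the diagonal, so its determinant equals the product of the determinants of the diagonal blocks.
det of the 2×2 block = 6
det of the 2×2 block = 20
det = (6)·(20) = 120

120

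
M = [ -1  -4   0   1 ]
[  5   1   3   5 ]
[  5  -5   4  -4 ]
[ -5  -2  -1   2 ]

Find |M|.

det(M) = 432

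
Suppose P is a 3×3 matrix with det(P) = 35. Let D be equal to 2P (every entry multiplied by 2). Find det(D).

280

For a 3×3 matrix, det(2P) = 2^3·det(P) = 8·det(P).
det(D) = (8)·(35) = 280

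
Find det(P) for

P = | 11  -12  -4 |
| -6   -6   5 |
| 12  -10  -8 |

Expand along row 1:
  + 11 · |-6 5; -10 -8| = 11·(48 − (-50)) = 1078
  − (-12) · |-6 5; 12 -8| = −(-12)·(48 − 60) = -144
  + (-4) · |-6 -6; 12 -10| = (-4)·(60 − (-72)) = -528
Sum: (1078) + (-144) + (-528) = 406

det(P) = 406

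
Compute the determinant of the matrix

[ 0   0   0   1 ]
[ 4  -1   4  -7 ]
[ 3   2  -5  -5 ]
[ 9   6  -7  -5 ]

Expand along row 1 (it has 3 zeros):
  − (1) · M_14   where M_14 = det([4 -1 4; 3 2 -5; 9 6 -7]) = 88
det = (-1)·(1)·(88) = -88

-88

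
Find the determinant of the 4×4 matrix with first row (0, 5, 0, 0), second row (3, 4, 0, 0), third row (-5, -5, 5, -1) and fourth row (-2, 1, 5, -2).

75

The matrix is block lower-triangular with a 2×2 block and a 2×2 block on the diagonal, so its determinant equals the product of the determinants of the diagonal blocks.
det of the 2×2 block = -15
det of the 2×2 block = -5
det = (-15)·(-5) = 75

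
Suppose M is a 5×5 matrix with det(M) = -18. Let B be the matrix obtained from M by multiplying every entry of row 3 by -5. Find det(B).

Scaling one row by -5 multiplies the determinant by -5.
det(B) = (-5)·(-18) = 90

The determinant is 90.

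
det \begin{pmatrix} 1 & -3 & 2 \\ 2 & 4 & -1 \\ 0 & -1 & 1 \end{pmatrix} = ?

The determinant is 5.

Expand along row 3:
  − (-1) · |1 2; 2 -1| = −(-1)·(-1 − 4) = -5
  + 1 · |1 -3; 2 4| = 1·(4 − (-6)) = 10
Sum: (-5) + (10) = 5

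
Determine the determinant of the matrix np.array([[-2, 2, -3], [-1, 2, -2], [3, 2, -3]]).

10

Expand along column 1:
  + (-2) · |2 -2; 2 -3| = (-2)·(-6 − (-4)) = 4
  − (-1) · |2 -3; 2 -3| = −(-1)·(-6 − (-6)) = 0
  + 3 · |2 -3; 2 -2| = 3·(-4 − (-6)) = 6
Sum: (4) + (0) + (6) = 10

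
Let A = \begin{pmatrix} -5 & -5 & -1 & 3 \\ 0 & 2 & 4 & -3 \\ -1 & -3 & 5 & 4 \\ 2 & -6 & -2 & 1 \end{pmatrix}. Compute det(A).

The determinant is 956.

Expand along row 2 (it has 1 zero):
  + (2) · M_22   where M_22 = det([-5 -1 3; -1 5 4; 2 -2 1]) = -98
  − (4) · M_23   where M_23 = det([-5 -5 3; -1 -3 4; 2 -6 1]) = -114
  + (-3) · M_24   where M_24 = det([-5 -5 -1; -1 -3 5; 2 -6 -2]) = -232
det = (+1)·(2)·(-98) + (-1)·(4)·(-114) + (+1)·(-3)·(-232) = 956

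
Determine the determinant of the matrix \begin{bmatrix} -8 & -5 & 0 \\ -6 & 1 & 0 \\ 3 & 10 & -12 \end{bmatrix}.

456

Expand along column 3:
  + (-12) · |-8 -5; -6 1| = (-12)·(-8 − 30) = 456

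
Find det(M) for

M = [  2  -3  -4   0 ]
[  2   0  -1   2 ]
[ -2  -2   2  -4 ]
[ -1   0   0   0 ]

|M| = 16

Expand along row 4 (it has 3 zeros):
  − (-1) · M_41   where M_41 = det([-3 -4 0; 0 -1 2; -2 2 -4]) = 16
det = (-1)·(-1)·(16) = 16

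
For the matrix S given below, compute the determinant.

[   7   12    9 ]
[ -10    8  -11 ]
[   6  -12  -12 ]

|S| = -3180

Expand along row 1:
  + 7 · |8 -11; -12 -12| = 7·(-96 − 132) = -1596
  − 12 · |-10 -11; 6 -12| = −12·(120 − (-66)) = -2232
  + 9 · |-10 8; 6 -12| = 9·(120 − 48) = 648
Sum: (-1596) + (-2232) + (648) = -3180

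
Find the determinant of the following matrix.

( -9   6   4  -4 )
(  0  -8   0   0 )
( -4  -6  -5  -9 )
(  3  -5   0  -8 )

Expand along row 2 (it has 3 zeros):
  + (-8) · M_22   where M_22 = det([-9 4 -4; -4 -5 -9; 3 0 -8]) = -656
det = (+1)·(-8)·(-656) = 5248

5248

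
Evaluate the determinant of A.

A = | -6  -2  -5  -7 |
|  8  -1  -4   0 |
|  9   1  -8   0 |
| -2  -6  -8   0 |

Expand along column 4 (it has 3 zeros):
  − (-7) · M_14   where M_14 = det([8 -1 -4; 9 1 -8; -2 -6 -8]) = -328
det = (-1)·(-7)·(-328) = -2296

The determinant is -2296.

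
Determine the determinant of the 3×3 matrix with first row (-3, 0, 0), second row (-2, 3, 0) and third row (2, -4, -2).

18

The matrix is lower triangular, so the determinant is the product of the diagonal entries:
det = (-3) · (3) · (-2) = 18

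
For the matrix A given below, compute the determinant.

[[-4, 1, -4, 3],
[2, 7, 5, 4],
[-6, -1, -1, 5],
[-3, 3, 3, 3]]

Expand along row 1:
  + (-4) · M_11   where M_11 = det([7 5 4; -1 -1 5; 3 3 3]) = -36
  − (1) · M_12   where M_12 = det([2 5 4; -6 -1 5; -3 3 3]) = -105
  + (-4) · M_13   where M_13 = det([2 7 4; -6 -1 5; -3 3 3]) = -99
  − (3) · M_14   where M_14 = det([2 7 5; -6 -1 -1; -3 3 3]) = 42
det = (+1)·(-4)·(-36) + (-1)·(1)·(-105) + (+1)·(-4)·(-99) + (-1)·(3)·(42) = 519

The determinant is 519.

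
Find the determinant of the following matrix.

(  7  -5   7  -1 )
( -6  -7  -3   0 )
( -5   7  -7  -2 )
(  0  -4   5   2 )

Expand along row 2 (it has 1 zero):
  − (-6) · M_21   where M_21 = det([-5 7 -1; 7 -7 -2; -4 5 2]) = -29
  + (-7) · M_22   where M_22 = det([7 7 -1; -5 -7 -2; 0 5 2]) = 67
  − (-3) · M_23   where M_23 = det([7 -5 -1; -5 7 -2; 0 -4 2]) = -28
det = (-1)·(-6)·(-29) + (+1)·(-7)·(67) + (-1)·(-3)·(-28) = -727

The determinant is -727.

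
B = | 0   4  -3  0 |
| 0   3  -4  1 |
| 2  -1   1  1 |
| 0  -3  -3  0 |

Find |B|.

42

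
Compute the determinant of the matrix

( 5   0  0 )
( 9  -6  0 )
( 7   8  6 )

-180

The matrix is lower triangular, so the determinant is the product of the diagonal entries:
det = (5) · (-6) · (6) = -180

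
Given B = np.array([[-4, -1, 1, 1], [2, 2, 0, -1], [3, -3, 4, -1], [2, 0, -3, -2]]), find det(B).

The determinant is 81.

Expand along row 2 (it has 1 zero):
  − (2) · M_21   where M_21 = det([-1 1 1; -3 4 -1; 0 -3 -2]) = 14
  + (2) · M_22   where M_22 = det([-4 1 1; 3 4 -1; 2 -3 -2]) = 31
  + (-1) · M_24   where M_24 = det([-4 -1 1; 3 -3 4; 2 0 -3]) = -47
det = (-1)·(2)·(14) + (+1)·(2)·(31) + (+1)·(-1)·(-47) = 81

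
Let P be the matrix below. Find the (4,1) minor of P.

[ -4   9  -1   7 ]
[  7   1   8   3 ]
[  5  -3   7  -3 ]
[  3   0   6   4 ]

-182

Delete row 4 and column 1; the remaining 3×3 submatrix is [9 -1 7; 1 8 3; -3 7 -3].
Its determinant is -182.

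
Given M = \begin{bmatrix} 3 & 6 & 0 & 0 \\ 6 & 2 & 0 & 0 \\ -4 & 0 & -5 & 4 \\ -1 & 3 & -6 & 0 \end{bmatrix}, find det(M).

M is block lower-triangular with a 2×2 block and a 2×2 block on the diagonal, so its determinant equals the product of the determinants of the diagonal blocks.
det of the 2×2 block = -30
det of the 2×2 block = 24
det = (-30)·(24) = -720

-720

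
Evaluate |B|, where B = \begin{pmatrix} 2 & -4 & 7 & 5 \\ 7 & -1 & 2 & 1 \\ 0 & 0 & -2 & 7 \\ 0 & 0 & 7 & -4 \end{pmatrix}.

B is block upper-triangular with a 2×2 block and a 2×2 block on the diagonal, so its determinant equals the product of the determinants of the diagonal blocks.
det of the 2×2 block = 26
det of the 2×2 block = -41
det = (26)·(-41) = -1066

-1066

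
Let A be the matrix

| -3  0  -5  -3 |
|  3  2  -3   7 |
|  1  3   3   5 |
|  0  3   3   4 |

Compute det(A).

Expand along row 1 (it has 1 zero):
  + (-3) · M_11   where M_11 = det([2 -3 7; 3 3 5; 3 3 4]) = -15
  + (-5) · M_13   where M_13 = det([3 2 7; 1 3 5; 0 3 4]) = 4
  − (-3) · M_14   where M_14 = det([3 2 -3; 1 3 3; 0 3 3]) = -15
det = (+1)·(-3)·(-15) + (+1)·(-5)·(4) + (-1)·(-3)·(-15) = -20

|A| = -20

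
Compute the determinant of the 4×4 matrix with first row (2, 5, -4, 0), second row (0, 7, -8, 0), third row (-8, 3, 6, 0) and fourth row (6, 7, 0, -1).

Expand along column 4 (it has 3 zeros):
  + (-1) · M_44   where M_44 = det([2 5 -4; 0 7 -8; -8 3 6]) = 228
det = (+1)·(-1)·(228) = -228

-228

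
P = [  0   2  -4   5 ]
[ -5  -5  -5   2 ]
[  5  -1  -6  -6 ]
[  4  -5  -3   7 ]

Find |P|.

det(P) = -4403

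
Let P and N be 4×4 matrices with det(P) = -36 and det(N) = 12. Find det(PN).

det(PN) = det(P)·det(N) = (-36)·(12) = -432

-432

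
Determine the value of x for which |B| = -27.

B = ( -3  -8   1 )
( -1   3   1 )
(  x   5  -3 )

Expanding along the column containing x, det(B) is linear in x: det(B) = (-11)·x + (61).
Set (-11)·x + (61) = -27  ⇒  (-11)·x = -88  ⇒  x = 8.

8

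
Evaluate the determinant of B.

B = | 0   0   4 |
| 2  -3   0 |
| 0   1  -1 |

8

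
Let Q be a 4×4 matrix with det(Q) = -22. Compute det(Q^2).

The determinant is 484.

det(Q^2) = (det Q)^2 = (-22)^2 = 484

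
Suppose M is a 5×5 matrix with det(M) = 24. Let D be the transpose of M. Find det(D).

The determinant is 24.

det(Mᵀ) = det(M).
det(D) = (1)·(24) = 24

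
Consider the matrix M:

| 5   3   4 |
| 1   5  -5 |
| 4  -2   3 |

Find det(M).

Expand along column 1:
  + 5 · |5 -5; -2 3| = 5·(15 − 10) = 25
  − 1 · |3 4; -2 3| = −1·(9 − (-8)) = -17
  + 4 · |3 4; 5 -5| = 4·(-15 − 20) = -140
Sum: (25) + (-17) + (-140) = -132

det(M) = -132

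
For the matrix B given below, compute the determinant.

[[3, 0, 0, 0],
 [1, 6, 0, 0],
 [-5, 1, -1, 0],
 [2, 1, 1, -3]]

B is lower triangular, so det(B) is the product of the diagonal entries:
det = (3) · (6) · (-1) · (-3) = 54

The determinant is 54.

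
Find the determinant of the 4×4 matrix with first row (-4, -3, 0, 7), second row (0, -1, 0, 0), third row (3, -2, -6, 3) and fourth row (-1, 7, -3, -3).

213

Expand along row 2 (it has 3 zeros):
  + (-1) · M_22   where M_22 = det([-4 0 7; 3 -6 3; -1 -3 -3]) = -213
det = (+1)·(-1)·(-213) = 213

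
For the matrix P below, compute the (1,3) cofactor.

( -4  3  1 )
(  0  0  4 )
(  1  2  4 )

Delete row 1 and column 3; the remaining 2×2 submatrix is [0 0; 1 2].
Its determinant is 0·2 − 0·1 = 0.
The cofactor carries sign (−1)^(1+3) = +1, so C_{1,3} = +(0) = 0.

0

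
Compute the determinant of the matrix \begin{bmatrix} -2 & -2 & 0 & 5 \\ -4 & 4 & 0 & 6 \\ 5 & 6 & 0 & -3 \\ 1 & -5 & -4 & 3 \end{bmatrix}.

Expand along column 3 (it has 3 zeros):
  − (-4) · M_43   where M_43 = det([-2 -2 5; -4 4 6; 5 6 -3]) = -160
det = (-1)·(-4)·(-160) = -640

The determinant is -640.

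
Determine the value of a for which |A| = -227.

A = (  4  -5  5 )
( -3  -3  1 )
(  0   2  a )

Expanding along the column containing a, det(A) is linear in a: det(A) = (-27)·a + (-38).
Set (-27)·a + (-38) = -227  ⇒  (-27)·a = -189  ⇒  a = 7.

7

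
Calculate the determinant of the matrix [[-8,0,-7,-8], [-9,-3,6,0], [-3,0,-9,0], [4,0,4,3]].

117

Expand along column 2 (it has 3 zeros):
  + (-3) · M_22   where M_22 = det([-8 -7 -8; -3 -9 0; 4 4 3]) = -39
det = (+1)·(-3)·(-39) = 117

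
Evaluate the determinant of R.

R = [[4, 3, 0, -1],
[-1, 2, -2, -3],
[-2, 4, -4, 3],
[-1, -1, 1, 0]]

|R| = -81

Expand along row 1 (it has 1 zero):
  + (4) · M_11   where M_11 = det([2 -2 -3; 4 -4 3; -1 1 0]) = 0
  − (3) · M_12   where M_12 = det([-1 -2 -3; -2 -4 3; -1 1 0]) = 27
  − (-1) · M_14   where M_14 = det([-1 2 -2; -2 4 -4; -1 -1 1]) = 0
det = (+1)·(4)·(0) + (-1)·(3)·(27) + (-1)·(-1)·(0) = -81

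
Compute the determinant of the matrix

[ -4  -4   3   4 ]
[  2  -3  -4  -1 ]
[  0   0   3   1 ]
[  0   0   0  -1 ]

-60

The matrix is block upper-triangular with a 2×2 block and a 2×2 block on the diagonal, so its determinant equals the product of the determinants of the diagonal blocks.
det of the 2×2 block = 20
det of the 2×2 block = -3
det = (20)·(-3) = -60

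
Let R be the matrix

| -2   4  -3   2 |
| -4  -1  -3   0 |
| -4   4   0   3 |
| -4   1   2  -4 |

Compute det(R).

-490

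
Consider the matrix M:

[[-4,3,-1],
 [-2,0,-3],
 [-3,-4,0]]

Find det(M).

Expand along column 2:
  − 3 · |-2 -3; -3 0| = −3·(0 − 9) = 27
  − (-4) · |-4 -1; -2 -3| = −(-4)·(12 − 2) = 40
Sum: (27) + (40) = 67

|M| = 67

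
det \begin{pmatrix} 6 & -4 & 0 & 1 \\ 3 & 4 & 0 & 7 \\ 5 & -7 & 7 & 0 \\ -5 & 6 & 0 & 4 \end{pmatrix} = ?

490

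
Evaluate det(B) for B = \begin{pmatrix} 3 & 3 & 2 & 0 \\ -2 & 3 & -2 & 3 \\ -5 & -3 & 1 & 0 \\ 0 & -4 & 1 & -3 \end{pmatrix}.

Expand along column 4 (it has 2 zeros):
  + (3) · M_24   where M_24 = det([3 3 2; -5 -3 1; 0 -4 1]) = 58
  + (-3) · M_44   where M_44 = det([3 3 2; -2 3 -2; -5 -3 1]) = 69
det = (+1)·(3)·(58) + (+1)·(-3)·(69) = -33

-33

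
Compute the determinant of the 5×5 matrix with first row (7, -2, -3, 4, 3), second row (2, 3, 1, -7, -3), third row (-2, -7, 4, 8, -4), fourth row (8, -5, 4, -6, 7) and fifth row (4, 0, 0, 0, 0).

The determinant is -5732.

Expand along row 5 (it has 4 zeros):
  + (4) · M_51   where M_51 = det([-2 -3 4 3; 3 1 -7 -3; -7 4 8 -4; -5 4 -6 7]) = -1433
det = (+1)·(4)·(-1433) = -5732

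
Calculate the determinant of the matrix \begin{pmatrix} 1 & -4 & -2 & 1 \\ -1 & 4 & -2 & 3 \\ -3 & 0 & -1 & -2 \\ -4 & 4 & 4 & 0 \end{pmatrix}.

The determinant is -288.

Expand along row 3 (it has 1 zero):
  + (-3) · M_31   where M_31 = det([-4 -2 1; 4 -2 3; 4 4 0]) = 48
  + (-1) · M_33   where M_33 = det([1 -4 1; -1 4 3; -4 4 0]) = 48
  − (-2) · M_34   where M_34 = det([1 -4 -2; -1 4 -2; -4 4 4]) = -48
det = (+1)·(-3)·(48) + (+1)·(-1)·(48) + (-1)·(-2)·(-48) = -288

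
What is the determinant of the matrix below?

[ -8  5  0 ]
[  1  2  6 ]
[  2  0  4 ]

Expand along row 1:
  + (-8) · |2 6; 0 4| = (-8)·(8 − 0) = -64
  − 5 · |1 6; 2 4| = −5·(4 − 12) = 40
Sum: (-64) + (40) = -24

The determinant is -24.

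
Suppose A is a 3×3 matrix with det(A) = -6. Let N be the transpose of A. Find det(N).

det(N) = -6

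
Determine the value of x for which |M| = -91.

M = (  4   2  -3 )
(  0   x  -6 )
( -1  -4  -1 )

x = 1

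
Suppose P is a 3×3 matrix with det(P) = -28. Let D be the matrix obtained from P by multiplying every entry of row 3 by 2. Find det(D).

The determinant is -56.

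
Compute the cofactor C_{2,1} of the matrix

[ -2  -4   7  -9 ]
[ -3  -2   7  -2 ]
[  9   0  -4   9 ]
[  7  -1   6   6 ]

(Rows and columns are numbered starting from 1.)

The cofactor is -285.

Delete row 2 and column 1; the remaining 3×3 submatrix is [-4 7 -9; 0 -4 9; -1 6 6].
Its determinant is 285.
The cofactor carries sign (−1)^(2+1) = −1, so C_{2,1} = −(285) = -285.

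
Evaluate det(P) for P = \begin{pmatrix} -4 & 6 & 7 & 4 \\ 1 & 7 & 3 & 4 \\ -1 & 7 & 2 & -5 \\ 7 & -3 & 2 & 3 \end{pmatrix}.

-2622

Expand along row 1:
  + (-4) · M_11   where M_11 = det([7 3 4; 7 2 -5; -3 2 3]) = 174
  − (6) · M_12   where M_12 = det([1 3 4; -1 2 -5; 7 2 3]) = -144
  + (7) · M_13   where M_13 = det([1 7 4; -1 7 -5; 7 -3 3]) = -402
  − (4) · M_14   where M_14 = det([1 7 3; -1 7 2; 7 -3 2]) = -6
det = (+1)·(-4)·(174) + (-1)·(6)·(-144) + (+1)·(7)·(-402) + (-1)·(4)·(-6) = -2622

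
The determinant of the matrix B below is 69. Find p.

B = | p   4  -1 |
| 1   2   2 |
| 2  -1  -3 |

p = -9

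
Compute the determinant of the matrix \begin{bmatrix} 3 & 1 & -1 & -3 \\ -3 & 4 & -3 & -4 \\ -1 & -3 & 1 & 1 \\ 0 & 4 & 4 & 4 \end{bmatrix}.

192

Expand along row 4 (it has 1 zero):
  + (4) · M_42   where M_42 = det([3 -1 -3; -3 -3 -4; -1 1 1]) = 14
  − (4) · M_43   where M_43 = det([3 1 -3; -3 4 -4; -1 -3 1]) = -56
  + (4) · M_44   where M_44 = det([3 1 -1; -3 4 -3; -1 -3 1]) = -22
det = (+1)·(4)·(14) + (-1)·(4)·(-56) + (+1)·(4)·(-22) = 192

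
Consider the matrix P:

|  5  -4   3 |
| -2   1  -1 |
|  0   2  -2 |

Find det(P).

Expand along row 3:
  − 2 · |5 3; -2 -1| = −2·(-5 − (-6)) = -2
  + (-2) · |5 -4; -2 1| = (-2)·(5 − 8) = 6
Sum: (-2) + (6) = 4

|P| = 4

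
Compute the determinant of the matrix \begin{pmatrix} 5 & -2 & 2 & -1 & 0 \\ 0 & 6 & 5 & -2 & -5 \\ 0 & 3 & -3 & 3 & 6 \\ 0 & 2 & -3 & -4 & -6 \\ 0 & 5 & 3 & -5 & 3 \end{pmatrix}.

Expand along column 1 (it has 4 zeros):
  + (5) · M_11   where M_11 = det([6 5 -2 -5; 3 -3 3 6; 2 -3 -4 -6; 5 3 -5 3]) = 2784
det = (+1)·(5)·(2784) = 13920

13920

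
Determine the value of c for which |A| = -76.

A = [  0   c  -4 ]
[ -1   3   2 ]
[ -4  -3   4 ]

Expanding along the row containing c, det(A) is linear in c: det(A) = (-4)·c + (-60).
Set (-4)·c + (-60) = -76  ⇒  (-4)·c = -16  ⇒  c = 4.

4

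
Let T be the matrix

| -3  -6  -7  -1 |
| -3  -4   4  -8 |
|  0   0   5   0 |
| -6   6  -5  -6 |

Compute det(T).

Expand along row 3 (it has 3 zeros):
  + (5) · M_33   where M_33 = det([-3 -6 -1; -3 -4 -8; -6 6 -6]) = -354
det = (+1)·(5)·(-354) = -1770

-1770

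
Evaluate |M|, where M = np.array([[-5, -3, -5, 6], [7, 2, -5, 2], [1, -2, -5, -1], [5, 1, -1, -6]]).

The determinant is -198.

Expand along row 1:
  + (-5) · M_11   where M_11 = det([2 -5 2; -2 -5 -1; 1 -1 -6]) = 137
  − (-3) · M_12   where M_12 = det([7 -5 2; 1 -5 -1; 5 -1 -6]) = 246
  + (-5) · M_13   where M_13 = det([7 2 2; 1 -2 -1; 5 1 -6]) = 115
  − (6) · M_14   where M_14 = det([7 2 -5; 1 -2 -5; 5 1 -1]) = -54
det = (+1)·(-5)·(137) + (-1)·(-3)·(246) + (+1)·(-5)·(115) + (-1)·(6)·(-54) = -198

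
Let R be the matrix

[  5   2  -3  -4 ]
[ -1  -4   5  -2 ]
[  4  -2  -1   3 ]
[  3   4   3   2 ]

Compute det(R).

Expand along row 1:
  + (5) · M_11   where M_11 = det([-4 5 -2; -2 -1 3; 4 3 2]) = 128
  − (2) · M_12   where M_12 = det([-1 5 -2; 4 -1 3; 3 3 2]) = -14
  + (-3) · M_13   where M_13 = det([-1 -4 -2; 4 -2 3; 3 4 2]) = -32
  − (-4) · M_14   where M_14 = det([-1 -4 5; 4 -2 -1; 3 4 3]) = 172
det = (+1)·(5)·(128) + (-1)·(2)·(-14) + (+1)·(-3)·(-32) + (-1)·(-4)·(172) = 1452

The determinant is 1452.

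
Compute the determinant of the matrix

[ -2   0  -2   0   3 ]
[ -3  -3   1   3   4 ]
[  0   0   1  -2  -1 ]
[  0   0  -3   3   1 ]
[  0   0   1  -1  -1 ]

The matrix is block upper-triangular with a 2×2 block and a 3×3 block on the diagonal, so its determinant equals the product of the determinants of the diagonal blocks.
det of the 2×2 block = 6
det of the 3×3 block = 2
det = (6)·(2) = 12

12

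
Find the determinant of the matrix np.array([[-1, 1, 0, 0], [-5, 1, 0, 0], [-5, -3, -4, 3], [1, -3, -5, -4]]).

The matrix is block lower-triangular with a 2×2 block and a 2×2 block on the diagonal, so its determinant equals the product of the determinants of the diagonal blocks.
det of the 2×2 block = 4
det of the 2×2 block = 31
det = (4)·(31) = 124

124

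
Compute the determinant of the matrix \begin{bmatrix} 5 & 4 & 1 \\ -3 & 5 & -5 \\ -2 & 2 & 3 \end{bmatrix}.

Expand along row 1:
  + 5 · |5 -5; 2 3| = 5·(15 − (-10)) = 125
  − 4 · |-3 -5; -2 3| = −4·(-9 − 10) = 76
  + 1 · |-3 5; -2 2| = 1·(-6 − (-10)) = 4
Sum: (125) + (76) + (4) = 205

205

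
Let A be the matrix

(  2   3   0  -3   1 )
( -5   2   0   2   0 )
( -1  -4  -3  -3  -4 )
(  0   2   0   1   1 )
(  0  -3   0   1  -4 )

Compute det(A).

Expand along column 3 (it has 4 zeros):
  + (-3) · M_33   where M_33 = det([2 3 -3 1; -5 2 2 0; 0 2 1 1; 0 -3 1 -4]) = -125
det = (+1)·(-3)·(-125) = 375

375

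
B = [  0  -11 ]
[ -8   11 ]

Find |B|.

det(B) = 0·11 − (-11)·(-8) = 0 − 88 = -88

det(B) = -88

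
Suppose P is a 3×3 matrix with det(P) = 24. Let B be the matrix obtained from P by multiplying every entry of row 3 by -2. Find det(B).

Scaling one row by -2 multiplies the determinant by -2.
det(B) = (-2)·(24) = -48

|B| = -48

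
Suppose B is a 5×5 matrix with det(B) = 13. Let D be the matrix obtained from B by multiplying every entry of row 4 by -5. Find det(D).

-65

Scaling one row by -5 multiplies the determinant by -5.
det(D) = (-5)·(13) = -65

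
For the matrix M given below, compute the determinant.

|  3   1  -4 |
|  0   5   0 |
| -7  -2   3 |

Expand along row 2:
  + 5 · |3 -4; -7 3| = 5·(9 − 28) = -95

|M| = -95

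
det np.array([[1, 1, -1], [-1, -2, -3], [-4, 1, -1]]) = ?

25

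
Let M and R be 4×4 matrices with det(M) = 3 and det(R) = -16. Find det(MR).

-48

det(MR) = det(M)·det(R) = (3)·(-16) = -48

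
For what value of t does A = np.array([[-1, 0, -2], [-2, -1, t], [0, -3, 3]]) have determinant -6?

t = -1

Expanding along the row containing t, det(A) is linear in t: det(A) = (-3)·t + (-9).
Set (-3)·t + (-9) = -6  ⇒  (-3)·t = 3  ⇒  t = -1.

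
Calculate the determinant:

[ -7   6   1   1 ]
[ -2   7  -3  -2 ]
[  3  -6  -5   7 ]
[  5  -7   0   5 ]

912

Expand along row 4 (it has 1 zero):
  − (5) · M_41   where M_41 = det([6 1 1; 7 -3 -2; -6 -5 7]) = -276
  + (-7) · M_42   where M_42 = det([-7 1 1; -2 -3 -2; 3 -5 7]) = 244
  + (5) · M_44   where M_44 = det([-7 6 1; -2 7 -3; 3 -6 -5]) = 248
det = (-1)·(5)·(-276) + (+1)·(-7)·(244) + (+1)·(5)·(248) = 912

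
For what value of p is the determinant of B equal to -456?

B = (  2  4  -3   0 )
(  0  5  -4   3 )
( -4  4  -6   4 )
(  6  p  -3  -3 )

-6

Expanding along the column containing p, det(B) is linear in p: det(B) = (40)·p + (-216).
Set (40)·p + (-216) = -456  ⇒  (40)·p = -240  ⇒  p = -6.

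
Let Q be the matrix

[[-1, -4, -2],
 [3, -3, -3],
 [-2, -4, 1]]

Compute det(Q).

Expand along column 1:
  + (-1) · |-3 -3; -4 1| = (-1)·(-3 − 12) = 15
  − 3 · |-4 -2; -4 1| = −3·(-4 − 8) = 36
  + (-2) · |-4 -2; -3 -3| = (-2)·(12 − 6) = -12
Sum: (15) + (36) + (-12) = 39

The determinant is 39.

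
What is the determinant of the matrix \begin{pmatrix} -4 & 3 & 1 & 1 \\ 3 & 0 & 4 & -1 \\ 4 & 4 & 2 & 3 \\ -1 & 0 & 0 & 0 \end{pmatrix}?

Expand along row 4 (it has 3 zeros):
  − (-1) · M_41   where M_41 = det([3 1 1; 0 4 -1; 4 2 3]) = 22
det = (-1)·(-1)·(22) = 22

22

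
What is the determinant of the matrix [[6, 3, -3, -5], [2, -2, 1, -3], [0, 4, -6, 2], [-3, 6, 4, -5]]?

The determinant is -620.

Expand along row 3 (it has 1 zero):
  − (4) · M_32   where M_32 = det([6 -3 -5; 2 1 -3; -3 4 -5]) = -70
  + (-6) · M_33   where M_33 = det([6 3 -5; 2 -2 -3; -3 6 -5]) = 195
  − (2) · M_34   where M_34 = det([6 3 -3; 2 -2 1; -3 6 4]) = -135
det = (-1)·(4)·(-70) + (+1)·(-6)·(195) + (-1)·(2)·(-135) = -620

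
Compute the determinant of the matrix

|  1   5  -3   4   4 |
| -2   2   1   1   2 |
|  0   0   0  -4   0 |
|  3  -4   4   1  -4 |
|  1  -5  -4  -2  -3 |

284

Expand along row 3 (it has 4 zeros):
  − (-4) · M_34   where M_34 = det([1 5 -3 4; -2 2 1 2; 3 -4 4 -4; 1 -5 -4 -3]) = 71
det = (-1)·(-4)·(71) = 284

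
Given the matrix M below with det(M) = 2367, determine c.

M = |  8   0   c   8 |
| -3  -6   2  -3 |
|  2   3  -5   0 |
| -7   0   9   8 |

-9

Expanding along the column containing c, det(M) is linear in c: det(M) = (-39)·c + (2016).
Set (-39)·c + (2016) = 2367  ⇒  (-39)·c = 351  ⇒  c = -9.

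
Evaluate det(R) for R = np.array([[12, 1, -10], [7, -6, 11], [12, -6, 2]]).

Expand along column 1:
  + 12 · |-6 11; -6 2| = 12·(-12 − (-66)) = 648
  − 7 · |1 -10; -6 2| = −7·(2 − 60) = 406
  + 12 · |1 -10; -6 11| = 12·(11 − 60) = -588
Sum: (648) + (406) + (-588) = 466

The determinant is 466.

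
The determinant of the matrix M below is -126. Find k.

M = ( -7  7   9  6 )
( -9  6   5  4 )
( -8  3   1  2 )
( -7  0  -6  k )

Expanding along the column containing k, det(M) is linear in k: det(M) = (35)·k + (84).
Set (35)·k + (84) = -126  ⇒  (35)·k = -210  ⇒  k = -6.

-6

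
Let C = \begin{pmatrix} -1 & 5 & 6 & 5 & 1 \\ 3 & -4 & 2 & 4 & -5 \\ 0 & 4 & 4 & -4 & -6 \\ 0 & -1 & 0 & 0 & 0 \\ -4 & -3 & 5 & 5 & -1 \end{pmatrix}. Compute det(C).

Expand along row 4 (it has 4 zeros):
  + (-1) · M_42   where M_42 = det([-1 6 5 1; 3 2 4 -5; 0 4 -4 -6; -4 5 5 -1]) = -1418
det = (+1)·(-1)·(-1418) = 1418

1418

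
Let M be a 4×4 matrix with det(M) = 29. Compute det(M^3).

det(M^3) = (det M)^3 = (29)^3 = 24389

24389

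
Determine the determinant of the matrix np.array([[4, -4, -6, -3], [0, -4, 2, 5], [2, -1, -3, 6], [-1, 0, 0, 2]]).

-280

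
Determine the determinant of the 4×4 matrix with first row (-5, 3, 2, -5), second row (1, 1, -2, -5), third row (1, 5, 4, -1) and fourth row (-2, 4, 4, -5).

Expand along row 1:
  + (-5) · M_11   where M_11 = det([1 -2 -5; 5 4 -1; 4 4 -5]) = -78
  − (3) · M_12   where M_12 = det([1 -2 -5; 1 4 -1; -2 4 -5]) = -90
  + (2) · M_13   where M_13 = det([1 1 -5; 1 5 -1; -2 4 -5]) = -84
  − (-5) · M_14   where M_14 = det([1 1 -2; 1 5 4; -2 4 4]) = -36
det = (+1)·(-5)·(-78) + (-1)·(3)·(-90) + (+1)·(2)·(-84) + (-1)·(-5)·(-36) = 312

The determinant is 312.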